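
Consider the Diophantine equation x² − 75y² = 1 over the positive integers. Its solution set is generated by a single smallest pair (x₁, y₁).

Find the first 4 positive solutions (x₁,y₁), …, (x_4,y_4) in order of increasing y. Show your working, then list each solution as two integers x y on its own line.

√75 = [8; 1,1,1,16, …], period ℓ=4 (even) → k=3
a_0=8:  p_0=8·1+0=8,  q_0=8·0+1=1
a_1=1:  p_1=1·8+1=9,  q_1=1·1+0=1
a_2=1:  p_2=1·9+8=17,  q_2=1·1+1=2
a_3=1:  p_3=1·17+9=26,  q_3=1·2+1=3
fundamental: x₁=26, y₁=3  (since 676 − 75·9 = 1)
k=2:  x_2 = 26·26+75·3·3 = 1351,  y_2 = 26·3+3·26 = 156
k=3:  x_3 = 26·1351+75·3·156 = 70226,  y_3 = 26·156+3·1351 = 8109
k=4:  x_4 = 26·70226+75·3·8109 = 3650401,  y_4 = 26·8109+3·70226 = 421512

26 3
1351 156
70226 8109
3650401 421512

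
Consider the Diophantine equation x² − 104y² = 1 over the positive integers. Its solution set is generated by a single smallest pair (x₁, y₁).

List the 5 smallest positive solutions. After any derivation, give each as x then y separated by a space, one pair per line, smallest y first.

√104 → a₀=10, period (5,20); ℓ=2 even so k=1
a_0=10:  p_0=10·1+0=10,  q_0=10·0+1=1
a_1=5:  p_1=5·10+1=51,  q_1=5·1+0=5
→ (51, 5).  Check: 51²=2601, 104·5²=2600, difference 1.
n=2: (51,5)∘(51,5) = (51·51+104·5·5, 51·5+5·51) = (5201,510)
n=3: (5201,510)∘(51,5) = (51·5201+104·5·510, 51·510+5·5201) = (530451,52015)
n=4: (530451,52015)∘(51,5) = (51·530451+104·5·52015, 51·52015+5·530451) = (54100801,5305020)
n=5: (54100801,5305020)∘(51,5) = (51·54100801+104·5·5305020, 51·5305020+5·54100801) = (5517751251,541060025)

51 5
5201 510
530451 52015
54100801 5305020
5517751251 541060025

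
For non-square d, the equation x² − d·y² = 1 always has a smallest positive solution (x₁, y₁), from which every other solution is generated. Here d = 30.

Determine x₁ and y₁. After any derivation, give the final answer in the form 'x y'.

d=30: √d = [5; 2,10] (ℓ=2, even), read p_1/q_1
step 0: (5, 1)  from 5·(1,0) + (0,1)
step 1: (11, 2)  from 2·(5,1) + (1,0)
fundamental: x₁=11, y₁=2  (since 121 − 30·4 = 1)

11 2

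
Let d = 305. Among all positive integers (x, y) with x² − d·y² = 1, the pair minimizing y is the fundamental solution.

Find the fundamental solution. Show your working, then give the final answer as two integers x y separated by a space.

489 28

[17; 2,6,2,34] for √305; ℓ=4 ⇒ convergent index 3
k=0  a_k=17  p_k/q_k = 17/1
k=1  a_k=2  p_k/q_k = 35/2
k=2  a_k=6  p_k/q_k = 227/13
k=3  a_k=2  p_k/q_k = 489/28
→ (489, 28).  Check: 489²=239121, 305·28²=239120, difference 1.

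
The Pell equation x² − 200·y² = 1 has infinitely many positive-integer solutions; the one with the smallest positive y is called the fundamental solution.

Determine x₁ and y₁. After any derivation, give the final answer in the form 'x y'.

99 7

√200 = [14; 7,28, …], period ℓ=2 (even) → k=1
k=0  a_k=14  p_k/q_k = 14/1
k=1  a_k=7  p_k/q_k = 99/7
→ (99, 7).  Check: 99²=9801, 200·7²=9800, difference 1.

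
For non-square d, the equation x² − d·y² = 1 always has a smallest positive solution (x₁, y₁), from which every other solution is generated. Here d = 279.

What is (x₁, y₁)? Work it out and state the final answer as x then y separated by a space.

√279 = [16; 1,2,2,1,2,2,1,32, …], period ℓ=8 (even) → k=7
i=0: a=16 ⇒ p=16, q=1
i=1: a=1 ⇒ p=17, q=1
i=2: a=2 ⇒ p=50, q=3
i=3: a=2 ⇒ p=117, q=7
i=4: a=1 ⇒ p=167, q=10
i=5: a=2 ⇒ p=451, q=27
i=6: a=2 ⇒ p=1069, q=64
i=7: a=1 ⇒ p=1520, q=91
(x₁, y₁) = (1520, 91);  1520² − 279·91² = 1 ✓

1520 91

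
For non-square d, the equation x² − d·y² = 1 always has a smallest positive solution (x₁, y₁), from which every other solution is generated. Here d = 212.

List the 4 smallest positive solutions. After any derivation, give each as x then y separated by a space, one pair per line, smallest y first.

[14; 1,1,3,1,1,…,1,1,28] for √212; ℓ=14 ⇒ convergent index 13
i=0: a=14 ⇒ p=14, q=1
i=1: a=1 ⇒ p=15, q=1
i=2: a=1 ⇒ p=29, q=2
i=3: a=3 ⇒ p=102, q=7
i=4: a=1 ⇒ p=131, q=9
i=5: a=1 ⇒ p=233, q=16
i=6: a=1 ⇒ p=364, q=25
i=7: a=6 ⇒ p=2417, q=166
i=8: a=1 ⇒ p=2781, q=191
…
i=10: a=1 ⇒ p=7979, q=548
…
i=12: a=1 ⇒ p=37114, q=2549
i=13: a=1 ⇒ p=66249, q=4550
→ (66249, 4550).  Check: 66249²=4388930001, 212·4550²=4388930000, difference 1.
(x_2, y_2) = (66249·66249 + 212·4550·4550, 66249·4550 + 4550·66249) = (8777860001, 602865900)
(x_3, y_3) = (66249·8777860001 + 212·4550·602865900, 66249·602865900 + 4550·8777860001) = (1163048894346249, 79878526013650)
(x_4, y_4) = (66249·1163048894346249 + 212·4550·79878526013650, 66249·79878526013650 + 4550·1163048894346249) = (154101652394311440001, 10583744939153731800)

66249 4550
8777860001 602865900
1163048894346249 79878526013650
154101652394311440001 10583744939153731800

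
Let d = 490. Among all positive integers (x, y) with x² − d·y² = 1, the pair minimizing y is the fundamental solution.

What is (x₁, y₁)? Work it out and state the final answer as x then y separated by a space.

[22; 7,2,1,4,4,4,1,2,7,44] for √490; ℓ=10 ⇒ convergent index 9
step 0: (22, 1)  from 22·(1,0) + (0,1)
step 1: (155, 7)  from 7·(22,1) + (1,0)
step 2: (332, 15)  from 2·(155,7) + (22,1)
…
step 4: (2280, 103)  from 4·(487,22) + (332,15)
step 5: (9607, 434)  from 4·(2280,103) + (487,22)
step 6: (40708, 1839)  from 4·(9607,434) + (2280,103)
step 7: (50315, 2273)  from 1·(40708,1839) + (9607,434)
step 8: (141338, 6385)  from 2·(50315,2273) + (40708,1839)
step 9: (1039681, 46968)  from 7·(141338,6385) + (50315,2273)
fundamental: x₁=1039681, y₁=46968  (since 1080936581761 − 490·2205993024 = 1)

1039681 46968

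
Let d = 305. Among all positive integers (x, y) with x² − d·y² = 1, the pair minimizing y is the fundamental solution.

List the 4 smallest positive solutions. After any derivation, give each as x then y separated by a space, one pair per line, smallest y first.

[17; 2,6,2,34] for √305; ℓ=4 ⇒ convergent index 3
k=0  a_k=17  p_k/q_k = 17/1
k=1  a_k=2  p_k/q_k = 35/2
k=2  a_k=6  p_k/q_k = 227/13
k=3  a_k=2  p_k/q_k = 489/28
→ (489, 28).  Check: 489²=239121, 305·28²=239120, difference 1.
(489+28√305)^2 = 478241 + 27384√305
(489+28√305)^3 = 467719209 + 26781524√305
(489+28√305)^4 = 457428908161 + 26192303088√305

489 28
478241 27384
467719209 26781524
457428908161 26192303088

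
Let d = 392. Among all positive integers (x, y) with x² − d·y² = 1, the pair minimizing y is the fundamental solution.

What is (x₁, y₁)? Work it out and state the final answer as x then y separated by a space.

√392 → a₀=19, period (1,3,1,38); ℓ=4 even so k=3
k=0  a_k=19  p_k/q_k = 19/1
…
k=2  a_k=3  p_k/q_k = 79/4
k=3  a_k=1  p_k/q_k = 99/5
(x₁, y₁) = (99, 5);  99² − 392·5² = 1 ✓

99 5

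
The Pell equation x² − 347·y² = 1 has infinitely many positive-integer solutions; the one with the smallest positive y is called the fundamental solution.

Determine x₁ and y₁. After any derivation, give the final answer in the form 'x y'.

[18; 1,1,1,2,4,…,1,1,36] for √347; ℓ=14 ⇒ convergent index 13
step 0: (18, 1)  from 18·(1,0) + (0,1)
step 1: (19, 1)  from 1·(18,1) + (1,0)
…
step 3: (56, 3)  from 1·(37,2) + (19,1)
step 4: (149, 8)  from 2·(56,3) + (37,2)
step 5: (652, 35)  from 4·(149,8) + (56,3)
…
step 8: (15070, 809)  from 1·(14269,766) + (801,43)
step 9: (74549, 4002)  from 4·(15070,809) + (14269,766)
step 10: (164168, 8813)  from 2·(74549,4002) + (15070,809)
…
step 12: (402885, 21628)  from 1·(238717,12815) + (164168,8813)
step 13: (641602, 34443)  from 1·(402885,21628) + (238717,12815)
(x₁, y₁) = (641602, 34443);  641602² − 347·34443² = 1 ✓

641602 34443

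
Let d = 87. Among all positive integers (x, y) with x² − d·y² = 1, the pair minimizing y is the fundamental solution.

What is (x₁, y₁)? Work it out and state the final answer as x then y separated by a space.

[9; 3,18] for √87; ℓ=2 ⇒ convergent index 1
a_0=9:  p_0=9·1+0=9,  q_0=9·0+1=1
a_1=3:  p_1=3·9+1=28,  q_1=3·1+0=3
(x₁, y₁) = (28, 3);  28² − 87·3² = 1 ✓

28 3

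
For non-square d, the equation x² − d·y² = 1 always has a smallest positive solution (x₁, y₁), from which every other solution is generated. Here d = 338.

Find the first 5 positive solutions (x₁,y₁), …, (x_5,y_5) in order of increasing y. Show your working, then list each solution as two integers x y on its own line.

√338 → a₀=18, period (2,1,1,2,36); ℓ=5 odd so k=9
step 0: (18, 1)  from 18·(1,0) + (0,1)
…
step 3: (92, 5)  from 1·(55,3) + (37,2)
step 4: (239, 13)  from 2·(92,5) + (55,3)
step 5: (8696, 473)  from 36·(239,13) + (92,5)
step 6: (17631, 959)  from 2·(8696,473) + (239,13)
…
step 8: (43958, 2391)  from 1·(26327,1432) + (17631,959)
step 9: (114243, 6214)  from 2·(43958,2391) + (26327,1432)
(x₁, y₁) = (114243, 6214);  114243² − 338·6214² = 1 ✓
k=2:  x_2 = 114243·114243+338·6214·6214 = 26102926097,  y_2 = 114243·6214+6214·114243 = 1419812004
k=3:  x_3 = 114243·26102926097+338·6214·1419812004 = 5964153172084899,  y_3 = 114243·1419812004+6214·26102926097 = 324407165539730
k=4:  x_4 = 114243·5964153172084899+338·6214·324407165539730 = 1362725501650887306817,  y_4 = 114243·324407165539730+6214·5964153172084899 = 74122495624090936776
k=5:  x_5 = 114243·1362725501650887306817+338·6214·74122495624090936776 = 311363698964240484013304163,  y_5 = 114243·74122495624090936776+6214·1362725501650887306817 = 16935952534841634614661406

114243 6214
26102926097 1419812004
5964153172084899 324407165539730
1362725501650887306817 74122495624090936776
311363698964240484013304163 16935952534841634614661406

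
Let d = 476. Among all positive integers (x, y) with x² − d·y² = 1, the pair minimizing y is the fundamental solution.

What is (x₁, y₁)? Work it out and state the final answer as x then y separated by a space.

√476 = [21; 1,4,2,10,2,4,1,42, …], period ℓ=8 (even) → k=7
i=0: a=21 ⇒ p=21, q=1
…
i=6: a=4 ⇒ p=23541, q=1079
i=7: a=1 ⇒ p=28799, q=1320
(x₁, y₁) = (28799, 1320);  28799² − 476·1320² = 1 ✓

28799 1320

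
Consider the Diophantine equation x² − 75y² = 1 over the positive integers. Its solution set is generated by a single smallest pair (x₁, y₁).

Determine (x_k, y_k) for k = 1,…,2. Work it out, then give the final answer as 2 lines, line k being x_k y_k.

26 3
1351 156

d=75: √d = [8; 1,1,1,16] (ℓ=4, even), read p_3/q_3
step 0: (8, 1)  from 8·(1,0) + (0,1)
step 1: (9, 1)  from 1·(8,1) + (1,0)
step 2: (17, 2)  from 1·(9,1) + (8,1)
step 3: (26, 3)  from 1·(17,2) + (9,1)
→ (26, 3).  Check: 26²=676, 75·3²=675, difference 1.
(26+3√75)^2 = 1351 + 156√75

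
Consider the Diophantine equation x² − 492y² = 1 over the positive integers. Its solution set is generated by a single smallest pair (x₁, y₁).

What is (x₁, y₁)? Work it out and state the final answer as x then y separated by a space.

29767 1342

√492 → a₀=22, period (5,1,1,10,1,1,5,44); ℓ=8 even so k=7
step 0: (22, 1)  from 22·(1,0) + (0,1)
…
step 2: (133, 6)  from 1·(111,5) + (22,1)
…
step 4: (2573, 116)  from 10·(244,11) + (133,6)
step 5: (2817, 127)  from 1·(2573,116) + (244,11)
step 6: (5390, 243)  from 1·(2817,127) + (2573,116)
step 7: (29767, 1342)  from 5·(5390,243) + (2817,127)
(x₁, y₁) = (29767, 1342);  29767² − 492·1342² = 1 ✓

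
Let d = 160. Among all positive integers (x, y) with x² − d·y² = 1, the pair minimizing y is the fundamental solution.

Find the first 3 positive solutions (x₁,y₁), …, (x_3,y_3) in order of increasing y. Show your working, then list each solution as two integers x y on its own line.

721 57
1039681 82194
1499219281 118523691

√160 → a₀=12, period (1,1,1,5,1,1,1,24); ℓ=8 even so k=7
step 0: (12, 1)  from 12·(1,0) + (0,1)
…
step 2: (25, 2)  from 1·(13,1) + (12,1)
…
step 6: (468, 37)  from 1·(253,20) + (215,17)
step 7: (721, 57)  from 1·(468,37) + (253,20)
fundamental: x₁=721, y₁=57  (since 519841 − 160·3249 = 1)
(x_2, y_2) = (721·721 + 160·57·57, 721·57 + 57·721) = (1039681, 82194)
(x_3, y_3) = (721·1039681 + 160·57·82194, 721·82194 + 57·1039681) = (1499219281, 118523691)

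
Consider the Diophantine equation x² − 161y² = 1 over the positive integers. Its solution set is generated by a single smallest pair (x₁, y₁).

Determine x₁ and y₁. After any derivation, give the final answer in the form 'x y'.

√161 → a₀=12, period (1,2,4,1,2,1,4,2,1,24); ℓ=10 even so k=9
a_0=12:  p_0=12·1+0=12,  q_0=12·0+1=1
…
a_3=4:  p_3=4·38+13=165,  q_3=4·3+1=13
a_4=1:  p_4=1·165+38=203,  q_4=1·13+3=16
a_5=2:  p_5=2·203+165=571,  q_5=2·16+13=45
a_6=1:  p_6=1·571+203=774,  q_6=1·45+16=61
a_7=4:  p_7=4·774+571=3667,  q_7=4·61+45=289
a_8=2:  p_8=2·3667+774=8108,  q_8=2·289+61=639
a_9=1:  p_9=1·8108+3667=11775,  q_9=1·639+289=928
(x₁, y₁) = (11775, 928);  11775² − 161·928² = 1 ✓

11775 928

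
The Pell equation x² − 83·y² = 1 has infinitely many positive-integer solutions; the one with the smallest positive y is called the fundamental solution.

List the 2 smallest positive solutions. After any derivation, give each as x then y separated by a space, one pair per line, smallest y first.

82 9
13447 1476

√83 = [9; 9,18, …], period ℓ=2 (even) → k=1
k=0  a_k=9  p_k/q_k = 9/1
k=1  a_k=9  p_k/q_k = 82/9
fundamental: x₁=82, y₁=9  (since 6724 − 83·81 = 1)
(x_2, y_2) = (82·82 + 83·9·9, 82·9 + 9·82) = (13447, 1476)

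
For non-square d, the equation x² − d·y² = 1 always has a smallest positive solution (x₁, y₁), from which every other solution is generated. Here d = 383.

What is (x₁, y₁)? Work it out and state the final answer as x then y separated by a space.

√383 → a₀=19, period (1,1,3,19,3,1,1,38); ℓ=8 even so k=7
i=0: a=19 ⇒ p=19, q=1
i=1: a=1 ⇒ p=20, q=1
i=2: a=1 ⇒ p=39, q=2
…
i=6: a=1 ⇒ p=10705, q=547
i=7: a=1 ⇒ p=18768, q=959
(x₁, y₁) = (18768, 959);  18768² − 383·959² = 1 ✓

18768 959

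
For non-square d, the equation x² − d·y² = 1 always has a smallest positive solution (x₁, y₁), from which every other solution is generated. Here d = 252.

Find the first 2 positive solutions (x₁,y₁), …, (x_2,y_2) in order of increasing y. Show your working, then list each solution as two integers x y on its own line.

127 8
32257 2032

√252 = [15; 1,6,1,30, …], period ℓ=4 (even) → k=3
step 0: (15, 1)  from 15·(1,0) + (0,1)
step 1: (16, 1)  from 1·(15,1) + (1,0)
step 2: (111, 7)  from 6·(16,1) + (15,1)
step 3: (127, 8)  from 1·(111,7) + (16,1)
→ (127, 8).  Check: 127²=16129, 252·8²=16128, difference 1.
(127+8√252)^2 = 32257 + 2032√252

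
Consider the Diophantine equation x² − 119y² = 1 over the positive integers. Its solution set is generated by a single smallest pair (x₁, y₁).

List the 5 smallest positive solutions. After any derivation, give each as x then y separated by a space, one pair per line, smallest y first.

[10; 1,9,1,20] for √119; ℓ=4 ⇒ convergent index 3
i=0: a=10 ⇒ p=10, q=1
i=1: a=1 ⇒ p=11, q=1
i=2: a=9 ⇒ p=109, q=10
i=3: a=1 ⇒ p=120, q=11
(x₁, y₁) = (120, 11);  120² − 119·11² = 1 ✓
n=2: (120,11)∘(120,11) = (120·120+119·11·11, 120·11+11·120) = (28799,2640)
n=3: (28799,2640)∘(120,11) = (120·28799+119·11·2640, 120·2640+11·28799) = (6911640,633589)
n=4: (6911640,633589)∘(120,11) = (120·6911640+119·11·633589, 120·633589+11·6911640) = (1658764801,152058720)
n=5: (1658764801,152058720)∘(120,11) = (120·1658764801+119·11·152058720, 120·152058720+11·1658764801) = (398096640600,36493459211)

120 11
28799 2640
6911640 633589
1658764801 152058720
398096640600 36493459211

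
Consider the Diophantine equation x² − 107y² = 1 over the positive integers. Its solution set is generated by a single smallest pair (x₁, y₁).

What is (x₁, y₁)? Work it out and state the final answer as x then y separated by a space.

√107 → a₀=10, period (2,1,9,1,2,20); ℓ=6 even so k=5
i=0: a=10 ⇒ p=10, q=1
i=1: a=2 ⇒ p=21, q=2
…
i=3: a=9 ⇒ p=300, q=29
i=4: a=1 ⇒ p=331, q=32
i=5: a=2 ⇒ p=962, q=93
→ (962, 93).  Check: 962²=925444, 107·93²=925443, difference 1.

962 93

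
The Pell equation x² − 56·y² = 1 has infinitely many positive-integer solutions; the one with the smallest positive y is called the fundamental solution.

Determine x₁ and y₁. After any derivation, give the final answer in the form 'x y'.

d=56: √d = [7; 2,14] (ℓ=2, even), read p_1/q_1
a_0=7:  p_0=7·1+0=7,  q_0=7·0+1=1
a_1=2:  p_1=2·7+1=15,  q_1=2·1+0=2
(x₁, y₁) = (15, 2);  15² − 56·2² = 1 ✓

15 2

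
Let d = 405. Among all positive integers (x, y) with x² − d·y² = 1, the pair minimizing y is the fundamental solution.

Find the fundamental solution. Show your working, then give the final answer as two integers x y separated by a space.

√405 → a₀=20, period (8,40); ℓ=2 even so k=1
a_0=20:  p_0=20·1+0=20,  q_0=20·0+1=1
a_1=8:  p_1=8·20+1=161,  q_1=8·1+0=8
(x₁, y₁) = (161, 8);  161² − 405·8² = 1 ✓

161 8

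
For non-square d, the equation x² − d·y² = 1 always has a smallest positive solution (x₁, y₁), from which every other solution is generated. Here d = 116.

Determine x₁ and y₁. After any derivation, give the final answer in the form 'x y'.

d=116: √d = [10; 1,3,2,1,4,1,2,3,1,20] (ℓ=10, even), read p_9/q_9
step 0: (10, 1)  from 10·(1,0) + (0,1)
…
step 3: (97, 9)  from 2·(43,4) + (11,1)
…
step 5: (657, 61)  from 4·(140,13) + (97,9)
step 6: (797, 74)  from 1·(657,61) + (140,13)
step 7: (2251, 209)  from 2·(797,74) + (657,61)
step 8: (7550, 701)  from 3·(2251,209) + (797,74)
step 9: (9801, 910)  from 1·(7550,701) + (2251,209)
fundamental: x₁=9801, y₁=910  (since 96059601 − 116·828100 = 1)

9801 910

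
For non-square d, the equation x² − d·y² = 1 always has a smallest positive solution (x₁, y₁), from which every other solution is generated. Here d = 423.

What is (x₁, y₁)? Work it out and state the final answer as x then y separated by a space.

4607 224

√423 = [20; 1,1,3,4,3,1,1,40, …], period ℓ=8 (even) → k=7
step 0: (20, 1)  from 20·(1,0) + (0,1)
step 1: (21, 1)  from 1·(20,1) + (1,0)
step 2: (41, 2)  from 1·(21,1) + (20,1)
…
step 6: (2612, 127)  from 1·(1995,97) + (617,30)
step 7: (4607, 224)  from 1·(2612,127) + (1995,97)
fundamental: x₁=4607, y₁=224  (since 21224449 − 423·50176 = 1)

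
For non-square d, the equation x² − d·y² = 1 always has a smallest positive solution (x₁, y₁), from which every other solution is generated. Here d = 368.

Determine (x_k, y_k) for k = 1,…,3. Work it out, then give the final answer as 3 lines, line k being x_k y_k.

1151 60
2649601 138120
6099380351 317952180

√368 → a₀=19, period (5,2,5,38); ℓ=4 even so k=3
a_0=19:  p_0=19·1+0=19,  q_0=19·0+1=1
…
a_2=2:  p_2=2·96+19=211,  q_2=2·5+1=11
a_3=5:  p_3=5·211+96=1151,  q_3=5·11+5=60
(x₁, y₁) = (1151, 60);  1151² − 368·60² = 1 ✓
(1151+60√368)^2 = 2649601 + 138120√368
(1151+60√368)^3 = 6099380351 + 317952180√368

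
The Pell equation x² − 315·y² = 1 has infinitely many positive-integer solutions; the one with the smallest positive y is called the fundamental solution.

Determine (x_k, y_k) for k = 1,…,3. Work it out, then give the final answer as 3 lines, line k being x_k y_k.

71 4
10081 568
1431431 80652

√315 → a₀=17, period (1,2,1,34); ℓ=4 even so k=3
step 0: (17, 1)  from 17·(1,0) + (0,1)
…
step 2: (53, 3)  from 2·(18,1) + (17,1)
step 3: (71, 4)  from 1·(53,3) + (18,1)
fundamental: x₁=71, y₁=4  (since 5041 − 315·16 = 1)
(x_2, y_2) = (71·71 + 315·4·4, 71·4 + 4·71) = (10081, 568)
(x_3, y_3) = (71·10081 + 315·4·568, 71·568 + 4·10081) = (1431431, 80652)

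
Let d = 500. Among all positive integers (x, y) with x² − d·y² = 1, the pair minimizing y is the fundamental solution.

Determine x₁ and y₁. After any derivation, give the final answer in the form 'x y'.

d=500: √d = [22; 2,1,3,2,1,…,1,2,44] (ℓ=14, even), read p_13/q_13
i=0: a=22 ⇒ p=22, q=1
i=1: a=2 ⇒ p=45, q=2
i=2: a=1 ⇒ p=67, q=3
…
i=12: a=1 ⇒ p=335522, q=15005
i=13: a=2 ⇒ p=930249, q=41602
fundamental: x₁=930249, y₁=41602  (since 865363202001 − 500·1730726404 = 1)

930249 41602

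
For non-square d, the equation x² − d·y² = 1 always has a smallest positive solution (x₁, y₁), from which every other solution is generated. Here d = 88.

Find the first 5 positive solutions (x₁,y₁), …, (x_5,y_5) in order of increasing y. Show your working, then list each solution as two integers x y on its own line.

√88 = [9; 2,1,1,1,2,18, …], period ℓ=6 (even) → k=5
k=0  a_k=9  p_k/q_k = 9/1
k=1  a_k=2  p_k/q_k = 19/2
k=2  a_k=1  p_k/q_k = 28/3
…
k=4  a_k=1  p_k/q_k = 75/8
k=5  a_k=2  p_k/q_k = 197/21
(x₁, y₁) = (197, 21);  197² − 88·21² = 1 ✓
k=2:  x_2 = 197·197+88·21·21 = 77617,  y_2 = 197·21+21·197 = 8274
k=3:  x_3 = 197·77617+88·21·8274 = 30580901,  y_3 = 197·8274+21·77617 = 3259935
k=4:  x_4 = 197·30580901+88·21·3259935 = 12048797377,  y_4 = 197·3259935+21·30580901 = 1284406116
k=5:  x_5 = 197·12048797377+88·21·1284406116 = 4747195585637,  y_5 = 197·1284406116+21·12048797377 = 506052749769

197 21
77617 8274
30580901 3259935
12048797377 1284406116
4747195585637 506052749769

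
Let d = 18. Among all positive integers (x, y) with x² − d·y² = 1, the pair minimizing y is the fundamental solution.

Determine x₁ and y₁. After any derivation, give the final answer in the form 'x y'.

17 4

d=18: √d = [4; 4,8] (ℓ=2, even), read p_1/q_1
i=0: a=4 ⇒ p=4, q=1
i=1: a=4 ⇒ p=17, q=4
fundamental: x₁=17, y₁=4  (since 289 − 18·16 = 1)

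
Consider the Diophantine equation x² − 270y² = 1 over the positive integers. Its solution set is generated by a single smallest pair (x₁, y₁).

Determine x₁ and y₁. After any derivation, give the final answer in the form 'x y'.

[16; 2,3,6,3,2,32] for √270; ℓ=6 ⇒ convergent index 5
k=0  a_k=16  p_k/q_k = 16/1
k=1  a_k=2  p_k/q_k = 33/2
k=2  a_k=3  p_k/q_k = 115/7
…
k=4  a_k=3  p_k/q_k = 2284/139
k=5  a_k=2  p_k/q_k = 5291/322
fundamental: x₁=5291, y₁=322  (since 27994681 − 270·103684 = 1)

5291 322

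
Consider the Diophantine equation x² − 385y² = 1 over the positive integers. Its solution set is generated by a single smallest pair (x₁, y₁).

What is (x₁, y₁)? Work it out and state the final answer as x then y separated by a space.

[19; 1,1,1,1,1,…,1,1,38] for √385; ℓ=16 ⇒ convergent index 15
k=0  a_k=19  p_k/q_k = 19/1
…
k=3  a_k=1  p_k/q_k = 59/3
…
k=5  a_k=1  p_k/q_k = 157/8
k=6  a_k=3  p_k/q_k = 569/29
…
k=14  a_k=1  p_k/q_k = 59551/3035
k=15  a_k=1  p_k/q_k = 95831/4884
fundamental: x₁=95831, y₁=4884  (since 9183580561 − 385·23853456 = 1)

95831 4884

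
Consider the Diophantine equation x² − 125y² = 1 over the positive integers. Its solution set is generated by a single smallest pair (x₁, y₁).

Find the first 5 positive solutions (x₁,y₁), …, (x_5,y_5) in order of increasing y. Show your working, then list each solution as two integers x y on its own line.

√125 = [11; 5,1,1,5,22, …], period ℓ=5 (odd) → k=9
step 0: (11, 1)  from 11·(1,0) + (0,1)
…
step 3: (123, 11)  from 1·(67,6) + (56,5)
…
step 7: (91444, 8179)  from 1·(76317,6826) + (15127,1353)
step 8: (167761, 15005)  from 1·(91444,8179) + (76317,6826)
step 9: (930249, 83204)  from 5·(167761,15005) + (91444,8179)
(x₁, y₁) = (930249, 83204);  930249² − 125·83204² = 1 ✓
(930249+83204√125)^2 = 1730726404001 + 154800875592√125
(930249+83204√125)^3 = 3220013013190122249 + 288006719437081612√125
(930249+83204√125)^4 = 5990827771012465337616001 + 535835925499096664087184√125
(930249+83204√125)^5 = 11145923086309929722690704506249 + 996921667718930338621440576020√125

930249 83204
1730726404001 154800875592
3220013013190122249 288006719437081612
5990827771012465337616001 535835925499096664087184
11145923086309929722690704506249 996921667718930338621440576020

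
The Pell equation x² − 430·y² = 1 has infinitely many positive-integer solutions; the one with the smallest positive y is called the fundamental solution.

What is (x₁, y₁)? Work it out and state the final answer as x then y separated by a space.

√430 = [20; 1,2,1,3,1,…,2,1,40, …], period ℓ=14 (even) → k=13
a_0=20:  p_0=20·1+0=20,  q_0=20·0+1=1
a_1=1:  p_1=1·20+1=21,  q_1=1·1+0=1
a_2=2:  p_2=2·21+20=62,  q_2=2·1+1=3
a_3=1:  p_3=1·62+21=83,  q_3=1·3+1=4
…
a_8=6:  p_8=6·21794+2675=133439,  q_8=6·1051+129=6435
a_9=1:  p_9=1·133439+21794=155233,  q_9=1·6435+1051=7486
…
a_11=1:  p_11=1·599138+155233=754371,  q_11=1·28893+7486=36379
a_12=2:  p_12=2·754371+599138=2107880,  q_12=2·36379+28893=101651
a_13=1:  p_13=1·2107880+754371=2862251,  q_13=1·101651+36379=138030
fundamental: x₁=2862251, y₁=138030  (since 8192480787001 − 430·19052280900 = 1)

2862251 138030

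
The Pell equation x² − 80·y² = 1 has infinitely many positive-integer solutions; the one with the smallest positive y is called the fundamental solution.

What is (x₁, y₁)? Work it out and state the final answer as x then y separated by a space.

√80 → a₀=8, period (1,16); ℓ=2 even so k=1
a_0=8:  p_0=8·1+0=8,  q_0=8·0+1=1
a_1=1:  p_1=1·8+1=9,  q_1=1·1+0=1
→ (9, 1).  Check: 9²=81, 80·1²=80, difference 1.

9 1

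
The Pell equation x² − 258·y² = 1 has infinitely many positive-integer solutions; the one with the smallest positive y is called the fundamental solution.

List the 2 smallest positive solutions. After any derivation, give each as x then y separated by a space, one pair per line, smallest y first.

257 16
132097 8224

√258 → a₀=16, period (16,32); ℓ=2 even so k=1
step 0: (16, 1)  from 16·(1,0) + (0,1)
step 1: (257, 16)  from 16·(16,1) + (1,0)
(x₁, y₁) = (257, 16);  257² − 258·16² = 1 ✓
n=2: (257,16)∘(257,16) = (257·257+258·16·16, 257·16+16·257) = (132097,8224)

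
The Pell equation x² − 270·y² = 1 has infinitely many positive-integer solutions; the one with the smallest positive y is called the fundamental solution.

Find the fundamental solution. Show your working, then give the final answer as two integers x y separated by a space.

√270 → a₀=16, period (2,3,6,3,2,32); ℓ=6 even so k=5
a_0=16:  p_0=16·1+0=16,  q_0=16·0+1=1
a_1=2:  p_1=2·16+1=33,  q_1=2·1+0=2
a_2=3:  p_2=3·33+16=115,  q_2=3·2+1=7
a_3=6:  p_3=6·115+33=723,  q_3=6·7+2=44
a_4=3:  p_4=3·723+115=2284,  q_4=3·44+7=139
a_5=2:  p_5=2·2284+723=5291,  q_5=2·139+44=322
→ (5291, 322).  Check: 5291²=27994681, 270·322²=27994680, difference 1.

5291 322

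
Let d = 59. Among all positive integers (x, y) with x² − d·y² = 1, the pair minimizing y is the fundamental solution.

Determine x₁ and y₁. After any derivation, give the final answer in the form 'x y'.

√59 → a₀=7, period (1,2,7,2,1,14); ℓ=6 even so k=5
k=0  a_k=7  p_k/q_k = 7/1
…
k=2  a_k=2  p_k/q_k = 23/3
…
k=4  a_k=2  p_k/q_k = 361/47
k=5  a_k=1  p_k/q_k = 530/69
→ (530, 69).  Check: 530²=280900, 59·69²=280899, difference 1.

530 69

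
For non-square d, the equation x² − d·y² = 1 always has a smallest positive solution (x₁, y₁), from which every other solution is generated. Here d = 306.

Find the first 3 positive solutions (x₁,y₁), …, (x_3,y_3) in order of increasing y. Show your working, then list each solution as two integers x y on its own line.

√306 → a₀=17, period (2,34); ℓ=2 even so k=1
a_0=17:  p_0=17·1+0=17,  q_0=17·0+1=1
a_1=2:  p_1=2·17+1=35,  q_1=2·1+0=2
fundamental: x₁=35, y₁=2  (since 1225 − 306·4 = 1)
n=2: (35,2)∘(35,2) = (35·35+306·2·2, 35·2+2·35) = (2449,140)
n=3: (2449,140)∘(35,2) = (35·2449+306·2·140, 35·140+2·2449) = (171395,9798)

35 2
2449 140
171395 9798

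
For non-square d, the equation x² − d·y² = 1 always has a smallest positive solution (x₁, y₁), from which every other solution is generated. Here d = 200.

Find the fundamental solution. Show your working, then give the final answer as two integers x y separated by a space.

[14; 7,28] for √200; ℓ=2 ⇒ convergent index 1
a_0=14:  p_0=14·1+0=14,  q_0=14·0+1=1
a_1=7:  p_1=7·14+1=99,  q_1=7·1+0=7
fundamental: x₁=99, y₁=7  (since 9801 − 200·49 = 1)

99 7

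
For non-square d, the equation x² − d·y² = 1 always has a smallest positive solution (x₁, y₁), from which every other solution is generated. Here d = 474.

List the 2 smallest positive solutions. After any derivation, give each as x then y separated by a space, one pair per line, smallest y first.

d=474: √d = [21; 1,3,2,1,1,…,3,1,42] (ℓ=14, even), read p_13/q_13
a_0=21:  p_0=21·1+0=21,  q_0=21·0+1=1
a_1=1:  p_1=1·21+1=22,  q_1=1·1+0=1
a_2=3:  p_2=3·22+21=87,  q_2=3·1+1=4
a_3=2:  p_3=2·87+22=196,  q_3=2·4+1=9
a_4=1:  p_4=1·196+87=283,  q_4=1·9+4=13
a_5=1:  p_5=1·283+196=479,  q_5=1·13+9=22
…
a_7=6:  p_7=6·762+479=5051,  q_7=6·35+22=232
a_8=1:  p_8=1·5051+762=5813,  q_8=1·232+35=267
a_9=1:  p_9=1·5813+5051=10864,  q_9=1·267+232=499
a_10=1:  p_10=1·10864+5813=16677,  q_10=1·499+267=766
a_11=2:  p_11=2·16677+10864=44218,  q_11=2·766+499=2031
a_12=3:  p_12=3·44218+16677=149331,  q_12=3·2031+766=6859
a_13=1:  p_13=1·149331+44218=193549,  q_13=1·6859+2031=8890
(x₁, y₁) = (193549, 8890);  193549² − 474·8890² = 1 ✓
(x_2, y_2) = (193549·193549 + 474·8890·8890, 193549·8890 + 8890·193549) = (74922430801, 3441301220)

193549 8890
74922430801 3441301220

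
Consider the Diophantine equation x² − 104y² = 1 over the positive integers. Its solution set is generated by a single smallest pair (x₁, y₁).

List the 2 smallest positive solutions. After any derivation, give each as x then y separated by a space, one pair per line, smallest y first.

d=104: √d = [10; 5,20] (ℓ=2, even), read p_1/q_1
step 0: (10, 1)  from 10·(1,0) + (0,1)
step 1: (51, 5)  from 5·(10,1) + (1,0)
fundamental: x₁=51, y₁=5  (since 2601 − 104·25 = 1)
n=2: (51,5)∘(51,5) = (51·51+104·5·5, 51·5+5·51) = (5201,510)

51 5
5201 510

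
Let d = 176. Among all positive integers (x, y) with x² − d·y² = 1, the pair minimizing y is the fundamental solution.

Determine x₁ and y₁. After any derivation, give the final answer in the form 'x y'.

199 15

[13; 3,1,3,26] for √176; ℓ=4 ⇒ convergent index 3
step 0: (13, 1)  from 13·(1,0) + (0,1)
step 1: (40, 3)  from 3·(13,1) + (1,0)
step 2: (53, 4)  from 1·(40,3) + (13,1)
step 3: (199, 15)  from 3·(53,4) + (40,3)
→ (199, 15).  Check: 199²=39601, 176·15²=39600, difference 1.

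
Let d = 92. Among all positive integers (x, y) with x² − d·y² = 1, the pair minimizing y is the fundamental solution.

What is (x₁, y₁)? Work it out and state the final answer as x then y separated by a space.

√92 → a₀=9, period (1,1,2,4,2,1,1,18); ℓ=8 even so k=7
step 0: (9, 1)  from 9·(1,0) + (0,1)
step 1: (10, 1)  from 1·(9,1) + (1,0)
step 2: (19, 2)  from 1·(10,1) + (9,1)
step 3: (48, 5)  from 2·(19,2) + (10,1)
step 4: (211, 22)  from 4·(48,5) + (19,2)
step 5: (470, 49)  from 2·(211,22) + (48,5)
step 6: (681, 71)  from 1·(470,49) + (211,22)
step 7: (1151, 120)  from 1·(681,71) + (470,49)
(x₁, y₁) = (1151, 120);  1151² − 92·120² = 1 ✓

1151 120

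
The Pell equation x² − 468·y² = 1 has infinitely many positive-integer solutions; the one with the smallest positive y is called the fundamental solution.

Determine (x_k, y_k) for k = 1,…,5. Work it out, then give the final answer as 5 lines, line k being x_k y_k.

649 30
842401 38940
1093435849 50544090
1419278889601 65606189880
1842222905266249 85156783920150

√468 → a₀=21, period (1,1,1,2,1,1,1,42); ℓ=8 even so k=7
k=0  a_k=21  p_k/q_k = 21/1
…
k=2  a_k=1  p_k/q_k = 43/2
…
k=4  a_k=2  p_k/q_k = 173/8
…
k=6  a_k=1  p_k/q_k = 411/19
k=7  a_k=1  p_k/q_k = 649/30
→ (649, 30).  Check: 649²=421201, 468·30²=421200, difference 1.
(x_2, y_2) = (649·649 + 468·30·30, 649·30 + 30·649) = (842401, 38940)
(x_3, y_3) = (649·842401 + 468·30·38940, 649·38940 + 30·842401) = (1093435849, 50544090)
(x_4, y_4) = (649·1093435849 + 468·30·50544090, 649·50544090 + 30·1093435849) = (1419278889601, 65606189880)
(x_5, y_5) = (649·1419278889601 + 468·30·65606189880, 649·65606189880 + 30·1419278889601) = (1842222905266249, 85156783920150)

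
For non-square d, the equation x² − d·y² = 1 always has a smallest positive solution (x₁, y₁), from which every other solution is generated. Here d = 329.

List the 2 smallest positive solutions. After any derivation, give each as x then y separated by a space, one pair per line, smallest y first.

[18; 7,4,2,1,1,4,1,1,2,4,7,36] for √329; ℓ=12 ⇒ convergent index 11
i=0: a=18 ⇒ p=18, q=1
…
i=2: a=4 ⇒ p=526, q=29
i=3: a=2 ⇒ p=1179, q=65
…
i=5: a=1 ⇒ p=2884, q=159
…
i=8: a=1 ⇒ p=29366, q=1619
i=9: a=2 ⇒ p=74857, q=4127
i=10: a=4 ⇒ p=328794, q=18127
i=11: a=7 ⇒ p=2376415, q=131016
fundamental: x₁=2376415, y₁=131016  (since 5647348252225 − 329·17165192256 = 1)
(2376415+131016√329)^2 = 11294696504449 + 622696775280√329

2376415 131016
11294696504449 622696775280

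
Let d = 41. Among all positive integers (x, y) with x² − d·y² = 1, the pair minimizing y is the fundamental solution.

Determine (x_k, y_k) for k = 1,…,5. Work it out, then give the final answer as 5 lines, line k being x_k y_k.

[6; 2,2,12] for √41; ℓ=3 ⇒ convergent index 5
i=0: a=6 ⇒ p=6, q=1
…
i=2: a=2 ⇒ p=32, q=5
i=3: a=12 ⇒ p=397, q=62
i=4: a=2 ⇒ p=826, q=129
i=5: a=2 ⇒ p=2049, q=320
(x₁, y₁) = (2049, 320);  2049² − 41·320² = 1 ✓
(2049+320√41)^2 = 8396801 + 1311360√41
(2049+320√41)^3 = 34410088449 + 5373952960√41
(2049+320√41)^4 = 141012534067201 + 22022457918720√41
(2049+320√41)^5 = 577869330197301249 + 90248027176961600√41

2049 320
8396801 1311360
34410088449 5373952960
141012534067201 22022457918720
577869330197301249 90248027176961600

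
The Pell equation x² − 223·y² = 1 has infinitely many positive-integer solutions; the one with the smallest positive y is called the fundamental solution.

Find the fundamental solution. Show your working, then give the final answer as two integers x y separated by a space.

[14; 1,13,1,28] for √223; ℓ=4 ⇒ convergent index 3
a_0=14:  p_0=14·1+0=14,  q_0=14·0+1=1
…
a_2=13:  p_2=13·15+14=209,  q_2=13·1+1=14
a_3=1:  p_3=1·209+15=224,  q_3=1·14+1=15
→ (224, 15).  Check: 224²=50176, 223·15²=50175, difference 1.

224 15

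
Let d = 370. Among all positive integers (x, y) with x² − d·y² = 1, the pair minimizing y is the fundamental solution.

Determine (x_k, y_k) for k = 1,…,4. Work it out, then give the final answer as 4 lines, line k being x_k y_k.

√370 = [19; 4,4,38, …], period ℓ=3 (odd) → k=5
k=0  a_k=19  p_k/q_k = 19/1
k=1  a_k=4  p_k/q_k = 77/4
k=2  a_k=4  p_k/q_k = 327/17
k=3  a_k=38  p_k/q_k = 12503/650
k=4  a_k=4  p_k/q_k = 50339/2617
k=5  a_k=4  p_k/q_k = 213859/11118
fundamental: x₁=213859, y₁=11118  (since 45735671881 − 370·123609924 = 1)
(213859+11118√370)^2 = 91471343761 + 4755368724√370
(213859+11118√370)^3 = 39123940210553539 + 2033956799880714√370
(213859+11118√370)^4 = 16734013458886067250241 + 869959934526623861928√370

213859 11118
91471343761 4755368724
39123940210553539 2033956799880714
16734013458886067250241 869959934526623861928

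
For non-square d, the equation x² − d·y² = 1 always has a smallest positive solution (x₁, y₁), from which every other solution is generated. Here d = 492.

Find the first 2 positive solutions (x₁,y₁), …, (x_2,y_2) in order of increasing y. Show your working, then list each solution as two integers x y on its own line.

√492 = [22; 5,1,1,10,1,1,5,44, …], period ℓ=8 (even) → k=7
i=0: a=22 ⇒ p=22, q=1
i=1: a=5 ⇒ p=111, q=5
…
i=3: a=1 ⇒ p=244, q=11
i=4: a=10 ⇒ p=2573, q=116
…
i=6: a=1 ⇒ p=5390, q=243
i=7: a=5 ⇒ p=29767, q=1342
fundamental: x₁=29767, y₁=1342  (since 886074289 − 492·1800964 = 1)
(x_2, y_2) = (29767·29767 + 492·1342·1342, 29767·1342 + 1342·29767) = (1772148577, 79894628)

29767 1342
1772148577 79894628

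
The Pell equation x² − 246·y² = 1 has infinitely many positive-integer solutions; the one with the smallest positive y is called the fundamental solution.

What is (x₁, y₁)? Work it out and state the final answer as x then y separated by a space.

88805 5662

d=246: √d = [15; 1,2,5,1,14,1,5,2,1,30] (ℓ=10, even), read p_9/q_9
a_0=15:  p_0=15·1+0=15,  q_0=15·0+1=1
…
a_2=2:  p_2=2·16+15=47,  q_2=2·1+1=3
a_3=5:  p_3=5·47+16=251,  q_3=5·3+1=16
…
a_8=2:  p_8=2·28028+4721=60777,  q_8=2·1787+301=3875
a_9=1:  p_9=1·60777+28028=88805,  q_9=1·3875+1787=5662
fundamental: x₁=88805, y₁=5662  (since 7886328025 − 246·32058244 = 1)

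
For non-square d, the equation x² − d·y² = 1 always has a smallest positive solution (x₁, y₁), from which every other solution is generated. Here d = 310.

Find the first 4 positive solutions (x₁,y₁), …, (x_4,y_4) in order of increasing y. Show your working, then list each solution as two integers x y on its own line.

848719 48204
1440647881921 81823301352
2445410459391369679 138889981000287972
4150932639366927117300481 235757131569084991314384

[17; 1,1,1,1,5,…,1,1,34] for √310; ℓ=16 ⇒ convergent index 15
i=0: a=17 ⇒ p=17, q=1
i=1: a=1 ⇒ p=18, q=1
i=2: a=1 ⇒ p=35, q=2
…
i=14: a=1 ⇒ p=515017, q=29251
i=15: a=1 ⇒ p=848719, q=48204
fundamental: x₁=848719, y₁=48204  (since 720323940961 − 310·2323625616 = 1)
(x_2, y_2) = (848719·848719 + 310·48204·48204, 848719·48204 + 48204·848719) = (1440647881921, 81823301352)
(x_3, y_3) = (848719·1440647881921 + 310·48204·81823301352, 848719·81823301352 + 48204·1440647881921) = (2445410459391369679, 138889981000287972)
(x_4, y_4) = (848719·2445410459391369679 + 310·48204·138889981000287972, 848719·138889981000287972 + 48204·2445410459391369679) = (4150932639366927117300481, 235757131569084991314384)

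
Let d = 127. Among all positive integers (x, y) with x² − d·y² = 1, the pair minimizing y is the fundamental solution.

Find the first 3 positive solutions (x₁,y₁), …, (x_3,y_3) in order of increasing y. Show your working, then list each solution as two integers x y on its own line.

√127 → a₀=11, period (3,1,2,2,7,11,7,2,2,1,3,22); ℓ=12 even so k=11
a_0=11:  p_0=11·1+0=11,  q_0=11·0+1=1
a_1=3:  p_1=3·11+1=34,  q_1=3·1+0=3
…
a_3=2:  p_3=2·45+34=124,  q_3=2·4+3=11
…
a_5=7:  p_5=7·293+124=2175,  q_5=7·26+11=193
a_6=11:  p_6=11·2175+293=24218,  q_6=11·193+26=2149
…
a_10=1:  p_10=1·906941+367620=1274561,  q_10=1·80478+32621=113099
a_11=3:  p_11=3·1274561+906941=4730624,  q_11=3·113099+80478=419775
→ (4730624, 419775).  Check: 4730624²=22378803429376, 127·419775²=22378803429375, difference 1.
k=2:  x_2 = 4730624·4730624+127·419775·419775 = 44757606858751,  y_2 = 4730624·419775+419775·4730624 = 3971595379200
k=3:  x_3 = 4730624·44757606858751+127·419775·3971595379200 = 423462818377139450624,  y_3 = 4730624·3971595379200+419775·44757606858751 = 37576248838264821825

4730624 419775
44757606858751 3971595379200
423462818377139450624 37576248838264821825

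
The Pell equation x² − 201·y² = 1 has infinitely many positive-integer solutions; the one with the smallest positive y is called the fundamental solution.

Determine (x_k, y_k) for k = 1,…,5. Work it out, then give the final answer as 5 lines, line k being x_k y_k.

515095 36332
530645718049 37428863080
546665912276384215 38558840456348868
563169756167477608732801 39722931849688611461840
580171851105627091828167877975 40922167162192151801416600732

√201 = [14; 5,1,1,1,2,…,1,5,28, …], period ℓ=14 (even) → k=13
a_0=14:  p_0=14·1+0=14,  q_0=14·0+1=1
a_1=5:  p_1=5·14+1=71,  q_1=5·1+0=5
a_2=1:  p_2=1·71+14=85,  q_2=1·5+1=6
a_3=1:  p_3=1·85+71=156,  q_3=1·6+5=11
a_4=1:  p_4=1·156+85=241,  q_4=1·11+6=17
a_5=2:  p_5=2·241+156=638,  q_5=2·17+11=45
…
a_7=8:  p_7=8·879+638=7670,  q_7=8·62+45=541
…
a_9=2:  p_9=2·8549+7670=24768,  q_9=2·603+541=1747
a_10=1:  p_10=1·24768+8549=33317,  q_10=1·1747+603=2350
a_11=1:  p_11=1·33317+24768=58085,  q_11=1·2350+1747=4097
a_12=1:  p_12=1·58085+33317=91402,  q_12=1·4097+2350=6447
a_13=5:  p_13=5·91402+58085=515095,  q_13=5·6447+4097=36332
(x₁, y₁) = (515095, 36332);  515095² − 201·36332² = 1 ✓
k=2:  x_2 = 515095·515095+201·36332·36332 = 530645718049,  y_2 = 515095·36332+36332·515095 = 37428863080
k=3:  x_3 = 515095·530645718049+201·36332·37428863080 = 546665912276384215,  y_3 = 515095·37428863080+36332·530645718049 = 38558840456348868
k=4:  x_4 = 515095·546665912276384215+201·36332·38558840456348868 = 563169756167477608732801,  y_4 = 515095·38558840456348868+36332·546665912276384215 = 39722931849688611461840
k=5:  x_5 = 515095·563169756167477608732801+201·36332·39722931849688611461840 = 580171851105627091828167877975,  y_5 = 515095·39722931849688611461840+36332·563169756167477608732801 = 40922167162192151801416600732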